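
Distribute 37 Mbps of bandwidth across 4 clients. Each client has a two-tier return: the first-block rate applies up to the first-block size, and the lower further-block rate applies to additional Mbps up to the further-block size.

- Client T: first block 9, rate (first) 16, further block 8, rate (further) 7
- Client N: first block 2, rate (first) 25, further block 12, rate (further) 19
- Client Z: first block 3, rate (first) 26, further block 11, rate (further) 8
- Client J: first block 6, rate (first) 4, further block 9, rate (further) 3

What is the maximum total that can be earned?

588

Rank every tier by rate: Client Z/first 26 > Client N/first 25 > Client N/second 19 > Client T/first 16 > Client Z/second 8 > Client T/second 7 > Client J/first 4 > Client J/second 3.
Client Z/first (26): +3 — 34 left.
Client N/first (25): +2 — 32 left.
Client N second at 19: fill all 12 — 20 left.
Client T first at 16: fill all 9 — 11 left.
Client Z second at 8: fill all 11 — 0 left.
Total = 26×3 + 25×2 + 19×12 + 16×9 + 8×11 = 588.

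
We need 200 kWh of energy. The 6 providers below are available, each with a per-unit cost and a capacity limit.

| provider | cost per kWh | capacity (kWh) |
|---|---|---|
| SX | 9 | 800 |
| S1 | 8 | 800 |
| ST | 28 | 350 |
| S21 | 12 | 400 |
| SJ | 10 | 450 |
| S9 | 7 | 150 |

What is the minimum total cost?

1450

Fill from the cheapest provider first.
S9 at 7: take all 150 kWh → 50 still needed.
S1 (8): take the remaining 50 → done.
SX, SJ, S21, ST: unused.
Cost = 150×7 + 50×8 = 1450.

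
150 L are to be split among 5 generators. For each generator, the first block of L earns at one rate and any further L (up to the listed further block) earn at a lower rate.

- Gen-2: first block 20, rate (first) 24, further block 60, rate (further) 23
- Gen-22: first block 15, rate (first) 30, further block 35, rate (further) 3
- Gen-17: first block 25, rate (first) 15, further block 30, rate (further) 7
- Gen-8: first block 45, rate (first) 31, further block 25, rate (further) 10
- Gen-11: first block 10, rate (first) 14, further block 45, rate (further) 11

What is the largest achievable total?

3855

Order all 10 blocks by rate: Gen-8/first 31 > Gen-22/first 30 > Gen-2/first 24 > Gen-2/second 23 > Gen-17/first 15 > Gen-11/first 14 > Gen-11/second 11 > Gen-8/second 10 > Gen-17/second 7 > Gen-22/second 3.
Gen-8/first (31): +45 → 105 left.
Gen-22/first (30): +15 → 90 left.
Gen-2/first (24): +20 → 70 left.
Gen-2/second (23): +60 → 10 left.
Gen-17/first: +10 of 25 at 15; pool empty.
Total = 31×45 + 30×15 + 24×20 + 23×60 + 15×10 = 3855.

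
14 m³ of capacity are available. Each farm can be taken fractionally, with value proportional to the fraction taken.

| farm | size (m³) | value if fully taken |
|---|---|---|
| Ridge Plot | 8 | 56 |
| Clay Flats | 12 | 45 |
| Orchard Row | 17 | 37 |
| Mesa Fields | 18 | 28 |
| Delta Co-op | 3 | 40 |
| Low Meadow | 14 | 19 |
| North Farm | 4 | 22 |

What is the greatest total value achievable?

112.5

Sort by value density: Delta Co-op 40/3≈13.3, Ridge Plot 56/8≈7, North Farm 22/4≈5.5, Clay Flats 45/12≈3.75, Orchard Row 37/17≈2.18, Mesa Fields 28/18≈1.56, Low Meadow 19/14≈1.36.
All 3 m³ of Delta Co-op fit (value 40) → 11 remain.
Ridge Plot: take in full, 8 m³ for value 56 → 3 left.
3 m³ left: a 3/4 share of North Farm gives 22×3/4 = 16.5.
Total value = 112.5.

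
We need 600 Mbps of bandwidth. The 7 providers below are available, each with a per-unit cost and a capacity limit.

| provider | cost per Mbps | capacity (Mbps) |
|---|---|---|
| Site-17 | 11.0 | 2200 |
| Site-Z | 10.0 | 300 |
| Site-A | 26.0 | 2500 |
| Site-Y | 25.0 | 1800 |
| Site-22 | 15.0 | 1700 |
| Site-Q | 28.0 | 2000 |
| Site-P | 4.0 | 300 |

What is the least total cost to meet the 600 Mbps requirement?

Use providers in increasing cost order.
Take 300 from Site-P at 4.0 ; need 300 more.
Site-Z at 10.0: take all 300 Mbps ; 0 still needed.
Site-17, Site-22, Site-Y, Site-A, Site-Q: unused.
Cost = 300×4.0 + 300×10.0 = 4200.

4200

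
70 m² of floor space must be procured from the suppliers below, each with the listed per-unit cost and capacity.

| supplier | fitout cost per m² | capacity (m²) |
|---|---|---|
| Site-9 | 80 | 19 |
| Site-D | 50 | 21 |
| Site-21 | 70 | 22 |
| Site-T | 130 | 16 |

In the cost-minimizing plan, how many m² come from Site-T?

Cheapest first:
Site-D at 50: take all 21 m² — 49 still needed.
Site-21 (70): use full 22 — 27 m² to go.
Site-9 at 80: take all 19 m² — 8 still needed.
Site-T at 130: take 8 of its 16 — requirement met.

8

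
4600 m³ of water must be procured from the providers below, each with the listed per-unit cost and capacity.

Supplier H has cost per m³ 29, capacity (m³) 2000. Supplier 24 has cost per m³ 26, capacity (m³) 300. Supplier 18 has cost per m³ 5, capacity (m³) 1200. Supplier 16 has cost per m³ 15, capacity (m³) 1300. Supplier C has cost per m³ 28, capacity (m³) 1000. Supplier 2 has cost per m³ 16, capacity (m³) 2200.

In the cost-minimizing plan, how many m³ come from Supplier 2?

2100

Cheapest first:
Supplier 18 (5): use full 1200 ; 3400 m³ to go.
Take 1300 from Supplier 16 at 15 ; need 2100 more.
Take 2100 from Supplier 2 at 16 to finish.
Supplier 24, Supplier C, Supplier H: unused.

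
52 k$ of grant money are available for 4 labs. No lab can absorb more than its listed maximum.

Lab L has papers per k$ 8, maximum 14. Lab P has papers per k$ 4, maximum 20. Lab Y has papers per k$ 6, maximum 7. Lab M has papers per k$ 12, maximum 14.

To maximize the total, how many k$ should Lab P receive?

17

Rank by papers per k$: Lab M 12 > Lab L 8 > Lab Y 6 > Lab P 4.
Lab M: +14 to 14 (cap) ; 38 left.
Lab L: +14 to 14 (cap) ; 24 left.
Give Lab Y 7 to hit its cap of 7 ; 17 left.
Lab P has room for 20 but only 17 remain, so it gets 17.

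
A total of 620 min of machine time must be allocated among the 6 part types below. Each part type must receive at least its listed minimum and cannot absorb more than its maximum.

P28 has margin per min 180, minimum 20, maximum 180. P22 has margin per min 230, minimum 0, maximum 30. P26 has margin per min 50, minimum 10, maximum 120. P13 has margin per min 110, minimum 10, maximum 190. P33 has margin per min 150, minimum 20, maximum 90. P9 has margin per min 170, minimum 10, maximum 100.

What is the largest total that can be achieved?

92200

Meeting every minimum uses 20+0+10+10+20+10 = 70 min, leaving 550.
Rank by margin per min: P22 230 > P28 180 > P9 170 > P33 150 > P13 110 > P26 50.
P22: +30 to 30 (cap) → 520 left.
P28: +160 to 180 (cap) → 360 left.
Give P9 90 more to hit its cap of 100 → 270 left.
Give P33 70 more to hit its cap of 90 → 200 left.
P13 takes 180 more to reach its cap of 190 → 20 left.
P26: +20 (room for 110) → 30. Pool exhausted.
Total = 180×180 + 230×30 + 50×30 + 110×190 + 150×90 + 170×100 = 92200.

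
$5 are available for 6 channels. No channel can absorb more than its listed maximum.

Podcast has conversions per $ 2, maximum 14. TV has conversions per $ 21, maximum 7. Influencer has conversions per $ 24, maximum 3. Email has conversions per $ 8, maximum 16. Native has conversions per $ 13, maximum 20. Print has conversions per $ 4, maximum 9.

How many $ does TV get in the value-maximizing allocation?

2

Order the channels by conversions per $: Influencer 24 > TV 21 > Native 13 > Email 8 > Print 4 > Podcast 2.
Give Influencer 3 to hit its cap of 3 → 2 left.
TV: +2 (room for 7) → 2. Pool exhausted.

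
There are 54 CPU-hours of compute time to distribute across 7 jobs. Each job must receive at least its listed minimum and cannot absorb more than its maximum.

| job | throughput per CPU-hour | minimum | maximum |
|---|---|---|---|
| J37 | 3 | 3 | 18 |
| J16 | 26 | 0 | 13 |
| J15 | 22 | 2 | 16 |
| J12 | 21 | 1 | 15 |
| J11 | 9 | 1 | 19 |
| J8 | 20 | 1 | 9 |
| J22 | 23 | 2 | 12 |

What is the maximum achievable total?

1172

Meeting every minimum uses 3+0+2+1+1+1+2 = 10 CPU-hours, leaving 44.
Rank by throughput per CPU-hour: J16 26 > J22 23 > J15 22 > J12 21 > J8 20 > J11 9 > J37 3.
J16: +13 to 13 (cap) — 31 left.
Give J22 10 more to hit its cap of 12 — 21 left.
Give J15 14 more to hit its cap of 16 — 7 left.
J12 has room for 14 more but only 7 remain, so it gets 8.
Total = 3×3 + 26×13 + 22×16 + 21×8 + 9×1 + 20×1 + 23×12 = 1172.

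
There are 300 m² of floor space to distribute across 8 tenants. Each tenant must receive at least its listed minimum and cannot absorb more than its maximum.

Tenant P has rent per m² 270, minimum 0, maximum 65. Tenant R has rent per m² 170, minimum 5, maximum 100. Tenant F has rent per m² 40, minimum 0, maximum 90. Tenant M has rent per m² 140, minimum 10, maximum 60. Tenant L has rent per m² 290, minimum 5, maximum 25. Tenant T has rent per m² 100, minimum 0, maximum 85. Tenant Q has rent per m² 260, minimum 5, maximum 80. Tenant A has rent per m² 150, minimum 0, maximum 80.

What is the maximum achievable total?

67000

Meeting every minimum uses 0+5+0+10+5+0+5+0 = 25 m², leaving 275.
Highest rent per m² first: Tenant L 290 > Tenant P 270 > Tenant Q 260 > Tenant R 170 > Tenant A 150 > Tenant M 140 > Tenant T 100 > Tenant F 40.
Tenant L takes 20 more to reach its cap of 25 — 255 left.
Tenant P takes 65 more to reach its cap of 65 — 190 left.
Tenant Q takes 75 more to reach its cap of 80 — 115 left.
Tenant R: +95 to 100 (cap) — 20 left.
Tenant A: +20 (room for 80) → 20. Pool exhausted.
Total = 270×65 + 170×100 + 140×10 + 290×25 + 260×80 + 150×20 = 67000.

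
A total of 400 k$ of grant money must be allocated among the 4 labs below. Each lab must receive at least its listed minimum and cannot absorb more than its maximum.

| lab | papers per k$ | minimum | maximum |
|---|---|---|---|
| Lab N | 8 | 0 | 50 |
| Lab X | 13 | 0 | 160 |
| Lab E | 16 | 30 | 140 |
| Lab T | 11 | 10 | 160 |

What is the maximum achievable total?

5420

Meeting every minimum uses 0+0+30+10 = 40 k$, leaving 360.
Rank by papers per k$: Lab E 16 > Lab X 13 > Lab T 11 > Lab N 8.
Lab E takes 110 more to reach its cap of 140 → 250 left.
Lab X: +160 to 160 (cap) → 90 left.
Lab T has room for 150 more but only 90 remain, so it gets 100.
Total = 13×160 + 16×140 + 11×100 = 5420.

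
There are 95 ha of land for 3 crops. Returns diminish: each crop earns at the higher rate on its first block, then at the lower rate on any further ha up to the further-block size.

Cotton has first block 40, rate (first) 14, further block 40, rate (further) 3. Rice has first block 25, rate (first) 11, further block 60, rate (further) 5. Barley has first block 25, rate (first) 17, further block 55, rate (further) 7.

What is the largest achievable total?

Rank every tier by rate: Barley/tier1 17 > Cotton/tier1 14 > Rice/tier1 11 > Barley/tier2 7 > Rice/tier2 5 > Cotton/tier2 3.
Barley tier1 at 17: fill all 25 → 70 left.
Cotton/tier1 (14): +40 → 30 left.
Rice/tier1 (11): +25 → 5 left.
Barley tier2 at 7: only 5 left, fill 5.
Total = 17×25 + 14×40 + 11×25 + 7×5 = 1295.

1295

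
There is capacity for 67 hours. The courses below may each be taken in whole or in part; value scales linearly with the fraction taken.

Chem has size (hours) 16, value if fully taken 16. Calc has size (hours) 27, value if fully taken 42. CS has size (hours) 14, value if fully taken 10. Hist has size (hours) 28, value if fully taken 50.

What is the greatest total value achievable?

104

Best value per unit of size first: Hist 50/28≈1.79, Calc 42/27≈1.56, Chem 16/16≈1, CS 10/14≈0.714.
Take all of Hist (28 hours, value 50) ; 39 hours left.
Take all of Calc (27 hours, value 42) ; 12 hours left.
Fill the last 12 hours with part of Chem: 12/16 of it earns 12.
Total value = 104.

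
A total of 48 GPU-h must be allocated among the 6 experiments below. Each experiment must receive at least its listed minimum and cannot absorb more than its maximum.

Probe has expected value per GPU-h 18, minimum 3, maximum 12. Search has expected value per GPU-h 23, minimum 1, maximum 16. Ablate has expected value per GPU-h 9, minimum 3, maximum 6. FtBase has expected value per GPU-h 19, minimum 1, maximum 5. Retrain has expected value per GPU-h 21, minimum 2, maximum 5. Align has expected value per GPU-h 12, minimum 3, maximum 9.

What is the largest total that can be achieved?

Meeting every minimum uses 3+1+3+1+2+3 = 13 GPU-h, leaving 35.
Order the experiments by expected value per GPU-h: Search 23 > Retrain 21 > FtBase 19 > Probe 18 > Align 12 > Ablate 9.
Search: +15 to 16 (cap) ; 20 left.
Give Retrain 3 more to hit its cap of 5 ; 17 left.
Give FtBase 4 more to hit its cap of 5 ; 13 left.
Give Probe 9 more to hit its cap of 12 ; 4 left.
Align has room for 6 more but only 4 remain, so it gets 7.
Total = 18×12 + 23×16 + 9×3 + 19×5 + 21×5 + 12×7 = 895.

895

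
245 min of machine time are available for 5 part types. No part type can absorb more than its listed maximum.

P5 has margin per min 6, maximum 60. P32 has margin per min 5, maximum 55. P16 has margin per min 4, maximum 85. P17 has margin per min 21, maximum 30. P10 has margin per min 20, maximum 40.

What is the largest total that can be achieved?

Rank by margin per min: P17 21 > P10 20 > P5 6 > P32 5 > P16 4.
Give P17 30 to hit its cap of 30 ; 215 left.
Give P10 40 to hit its cap of 40 ; 175 left.
P5 takes 60 to reach its cap of 60 ; 115 left.
P32 takes 55 to reach its cap of 55 ; 60 left.
P16 has room for 85 but only 60 remain, so it gets 60.
Total = 6×60 + 5×55 + 4×60 + 21×30 + 20×40 = 2305.

2305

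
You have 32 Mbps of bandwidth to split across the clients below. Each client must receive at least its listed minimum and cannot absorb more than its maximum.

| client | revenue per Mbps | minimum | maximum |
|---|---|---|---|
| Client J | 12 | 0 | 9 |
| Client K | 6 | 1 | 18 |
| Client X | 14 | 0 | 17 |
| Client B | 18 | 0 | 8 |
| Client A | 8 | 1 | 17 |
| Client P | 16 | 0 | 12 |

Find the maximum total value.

490

Meeting every minimum uses 0+1+0+0+1+0 = 2 Mbps, leaving 30.
Rank by revenue per Mbps: Client B 18 > Client P 16 > Client X 14 > Client J 12 > Client A 8 > Client K 6.
Give Client B 8 more to hit its cap of 8 → 22 left.
Client P: +12 to 12 (cap) → 10 left.
Client X: +10 (room for 17) → 10. Pool exhausted.
Total = 6×1 + 14×10 + 18×8 + 8×1 + 16×12 = 490.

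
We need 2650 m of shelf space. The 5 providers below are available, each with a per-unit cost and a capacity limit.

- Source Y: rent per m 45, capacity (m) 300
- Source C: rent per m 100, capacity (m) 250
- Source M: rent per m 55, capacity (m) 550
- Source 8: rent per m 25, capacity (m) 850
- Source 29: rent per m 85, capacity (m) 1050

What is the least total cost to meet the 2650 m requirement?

145750

Fill from the cheapest provider first.
Take 850 from Source 8 at 25 ; need 1800 more.
Source Y (45): use full 300 ; 1500 m to go.
Take 550 from Source M at 55 ; need 950 more.
Source 29 at 85: take 950 of its 1050 ; requirement met.
Source C: unused.
Cost = 850×25 + 300×45 + 550×55 + 950×85 = 145750.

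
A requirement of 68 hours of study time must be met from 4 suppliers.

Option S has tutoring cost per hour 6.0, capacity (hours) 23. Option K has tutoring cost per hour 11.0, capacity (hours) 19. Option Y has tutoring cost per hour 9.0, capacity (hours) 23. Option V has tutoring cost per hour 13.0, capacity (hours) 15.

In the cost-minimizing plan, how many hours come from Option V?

Fill from the cheapest supplier first.
Option S at 6.0: take all 23 hours → 45 still needed.
Option Y at 9.0: take all 23 hours → 22 still needed.
Option K (11.0): use full 19 → 3 hours to go.
Take 3 from Option V at 13.0 to finish.

3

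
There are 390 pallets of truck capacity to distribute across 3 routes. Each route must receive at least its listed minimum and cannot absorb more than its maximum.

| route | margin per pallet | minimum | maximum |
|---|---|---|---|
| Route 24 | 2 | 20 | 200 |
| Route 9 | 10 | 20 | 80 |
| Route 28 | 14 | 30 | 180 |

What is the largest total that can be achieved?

Meeting every minimum uses 20+20+30 = 70 pallets, leaving 320.
Rank by margin per pallet: Route 28 14 > Route 9 10 > Route 24 2.
Route 28 takes 150 more to reach its cap of 180 → 170 left.
Route 9: +60 to 80 (cap) → 110 left.
Route 24 has room for 180 more but only 110 remain, so it gets 130.
Total = 2×130 + 10×80 + 14×180 = 3580.

3580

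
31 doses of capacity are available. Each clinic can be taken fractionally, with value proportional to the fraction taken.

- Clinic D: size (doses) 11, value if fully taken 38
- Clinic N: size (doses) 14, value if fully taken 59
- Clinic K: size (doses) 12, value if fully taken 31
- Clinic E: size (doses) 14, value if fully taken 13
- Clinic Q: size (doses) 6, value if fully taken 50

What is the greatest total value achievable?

147

Rank by value-to-size ratio: Clinic Q 50/6≈8.33, Clinic N 59/14≈4.21, Clinic D 38/11≈3.45, Clinic K 31/12≈2.58, Clinic E 13/14≈0.929.
Clinic Q: take in full, 6 doses for value 50 — 25 left.
Take all of Clinic N (14 doses, value 59) — 11 doses left.
Take all of Clinic D (11 doses, value 38) — 0 doses left.
Total value = 147.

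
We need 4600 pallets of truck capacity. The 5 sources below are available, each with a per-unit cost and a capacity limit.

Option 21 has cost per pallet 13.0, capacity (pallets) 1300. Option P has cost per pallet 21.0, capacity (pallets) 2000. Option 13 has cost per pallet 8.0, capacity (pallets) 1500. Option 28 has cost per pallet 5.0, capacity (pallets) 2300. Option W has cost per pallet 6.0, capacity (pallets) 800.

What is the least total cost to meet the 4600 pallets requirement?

28300

Cheapest first:
Take 2300 from Option 28 at 5.0 → need 2300 more.
Option W at 6.0: take all 800 pallets → 1500 still needed.
Option 13 at 8.0: take all 1500 pallets → 0 still needed.
Option 21, Option P: unused.
Cost = 2300×5.0 + 800×6.0 + 1500×8.0 = 28300.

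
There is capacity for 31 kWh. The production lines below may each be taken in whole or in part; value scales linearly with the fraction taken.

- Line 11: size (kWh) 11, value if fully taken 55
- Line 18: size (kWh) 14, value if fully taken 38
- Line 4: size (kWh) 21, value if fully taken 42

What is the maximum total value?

Sort by value density: Line 11 55/11≈5, Line 18 38/14≈2.71, Line 4 42/21≈2.
Line 11: take in full, 11 kWh for value 55 — 20 left.
Take all of Line 18 (14 kWh, value 38) — 6 kWh left.
6 kWh left: a 6/21 share of Line 4 gives 42×6/21 = 12.
Total value = 105.

105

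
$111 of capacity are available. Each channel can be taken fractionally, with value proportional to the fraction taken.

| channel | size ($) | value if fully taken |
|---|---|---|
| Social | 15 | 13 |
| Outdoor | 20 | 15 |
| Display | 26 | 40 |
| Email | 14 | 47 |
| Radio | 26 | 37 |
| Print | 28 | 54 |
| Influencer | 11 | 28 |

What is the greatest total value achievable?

211.2

Sort by value density: Email 47/14≈3.36, Influencer 28/11≈2.55, Print 54/28≈1.93, Display 40/26≈1.54, Radio 37/26≈1.42, Social 13/15≈0.867, Outdoor 15/20≈0.75.
Email: take in full, 14 $ for value 47 ; 97 left.
All 11 $ of Influencer fit (value 28) ; 86 remain.
Take all of Print (28 $, value 54) ; 58 $ left.
Take all of Display (26 $, value 40) ; 32 $ left.
Radio: take in full, 26 $ for value 37 ; 6 left.
Fill the last 6 $ with part of Social: 6/15 of it earns 5.2.
Total value = 211.2.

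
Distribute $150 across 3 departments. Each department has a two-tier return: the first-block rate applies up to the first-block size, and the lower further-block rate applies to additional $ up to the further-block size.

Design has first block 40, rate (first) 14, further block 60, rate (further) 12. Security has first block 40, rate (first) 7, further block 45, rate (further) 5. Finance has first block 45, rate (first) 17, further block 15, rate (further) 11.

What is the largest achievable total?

Rank every tier by rate: Finance/first 17 > Design/first 14 > Design/second 12 > Finance/second 11 > Security/first 7 > Security/second 5.
Fill Finance first block (45 at 17) — 105 left.
Design first at 14: fill all 40 — 65 left.
Design/second (12): +60 — 5 left.
Finance second at 11: only 5 left, fill 5.
Total = 17×45 + 14×40 + 12×60 + 11×5 = 2100.

2100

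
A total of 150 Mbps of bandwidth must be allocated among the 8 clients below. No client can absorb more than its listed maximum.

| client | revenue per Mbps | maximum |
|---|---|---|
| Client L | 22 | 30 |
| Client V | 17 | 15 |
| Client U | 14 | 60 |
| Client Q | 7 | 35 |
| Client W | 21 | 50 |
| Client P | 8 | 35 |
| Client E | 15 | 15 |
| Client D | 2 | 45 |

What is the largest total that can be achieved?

2750

Rank by revenue per Mbps: Client L 22 > Client W 21 > Client V 17 > Client E 15 > Client U 14 > Client P 8 > Client Q 7 > Client D 2.
Client L: +30 to 30 (cap) ; 120 left.
Give Client W 50 to hit its cap of 50 ; 70 left.
Give Client V 15 to hit its cap of 15 ; 55 left.
Give Client E 15 to hit its cap of 15 ; 40 left.
Client U has room for 60 but only 40 remain, so it gets 40.
Total = 22×30 + 17×15 + 14×40 + 21×50 + 15×15 = 2750.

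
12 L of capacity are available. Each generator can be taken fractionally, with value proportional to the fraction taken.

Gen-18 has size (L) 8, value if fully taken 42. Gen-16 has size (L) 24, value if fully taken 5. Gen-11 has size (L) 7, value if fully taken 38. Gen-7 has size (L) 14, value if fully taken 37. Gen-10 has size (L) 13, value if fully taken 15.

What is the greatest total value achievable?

64.25

Rank by value-to-size ratio: Gen-11 38/7≈5.43, Gen-18 42/8≈5.25, Gen-7 37/14≈2.64, Gen-10 15/13≈1.15, Gen-16 5/24≈0.208.
Gen-11: take in full, 7 L for value 38 — 5 left.
Only 5 L remain; take 5/8 of Gen-18 for value 42×5/8 = 26.25.
Total value = 64.25.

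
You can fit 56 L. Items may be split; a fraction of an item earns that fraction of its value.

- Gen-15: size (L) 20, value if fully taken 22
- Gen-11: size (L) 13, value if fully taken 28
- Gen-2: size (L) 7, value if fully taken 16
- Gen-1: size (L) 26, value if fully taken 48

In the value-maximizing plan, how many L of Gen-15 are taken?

10

Sort by value density: Gen-2 16/7≈2.29, Gen-11 28/13≈2.15, Gen-1 48/26≈1.85, Gen-15 22/20≈1.1.
All 7 L of Gen-2 fit (value 16) — 49 remain.
Gen-11: take in full, 13 L for value 28 — 36 left.
Take all of Gen-1 (26 L, value 48) — 10 L left.
Only 10 L remain; take 10/20 of Gen-15 for value 22×10/20 = 11.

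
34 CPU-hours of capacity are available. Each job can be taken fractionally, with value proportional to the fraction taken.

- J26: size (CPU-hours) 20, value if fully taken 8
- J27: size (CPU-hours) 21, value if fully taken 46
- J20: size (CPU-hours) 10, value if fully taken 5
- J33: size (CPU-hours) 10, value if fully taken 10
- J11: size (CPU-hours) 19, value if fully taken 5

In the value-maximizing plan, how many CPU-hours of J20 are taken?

3

Rank by value-to-size ratio: J27 46/21≈2.19, J33 10/10≈1, J20 5/10≈0.5, J26 8/20≈0.4, J11 5/19≈0.263.
All 21 CPU-hours of J27 fit (value 46) → 13 remain.
All 10 CPU-hours of J33 fit (value 10) → 3 remain.
Only 3 CPU-hours remain; take 3/10 of J20 for value 5×3/10 = 1.5.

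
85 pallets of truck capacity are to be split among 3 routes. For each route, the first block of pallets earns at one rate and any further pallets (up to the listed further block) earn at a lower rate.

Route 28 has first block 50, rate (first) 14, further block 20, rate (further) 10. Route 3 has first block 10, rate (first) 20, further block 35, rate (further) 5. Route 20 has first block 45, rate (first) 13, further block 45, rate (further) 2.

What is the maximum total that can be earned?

1225

Treat each block as its own option and order by rate: Route 3/first 20 > Route 28/first 14 > Route 20/first 13 > Route 28/second 10 > Route 3/second 5 > Route 20/second 2.
Route 3 first at 20: fill all 10 — 75 left.
Route 28/first (14): +50 — 25 left.
Route 20/first: +25 of 45 at 13; pool empty.
Total = 20×10 + 14×50 + 13×25 = 1225.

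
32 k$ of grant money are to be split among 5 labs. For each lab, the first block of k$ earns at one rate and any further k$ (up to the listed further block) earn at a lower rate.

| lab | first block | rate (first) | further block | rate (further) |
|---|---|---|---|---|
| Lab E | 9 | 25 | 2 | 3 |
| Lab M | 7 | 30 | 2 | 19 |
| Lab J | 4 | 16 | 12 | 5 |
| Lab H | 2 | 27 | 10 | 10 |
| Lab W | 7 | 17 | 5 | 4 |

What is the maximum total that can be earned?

720

Order all 10 blocks by rate: Lab M/T1 30 > Lab H/T1 27 > Lab E/T1 25 > Lab M/T2 19 > Lab W/T1 17 > Lab J/T1 16 > Lab H/T2 10 > Lab J/T2 5 > Lab W/T2 4 > Lab E/T2 3.
Fill Lab M T1 block (7 at 30) → 25 left.
Lab H T1 at 27: fill all 2 → 23 left.
Lab E T1 at 25: fill all 9 → 14 left.
Lab M T2 at 19: fill all 2 → 12 left.
Fill Lab W T1 block (7 at 17) → 5 left.
Fill Lab J T1 block (4 at 16) → 1 left.
Lab H/T2: +1 of 10 at 10; pool empty.
Total = 30×7 + 27×2 + 25×9 + 19×2 + 17×7 + 16×4 + 10×1 = 720.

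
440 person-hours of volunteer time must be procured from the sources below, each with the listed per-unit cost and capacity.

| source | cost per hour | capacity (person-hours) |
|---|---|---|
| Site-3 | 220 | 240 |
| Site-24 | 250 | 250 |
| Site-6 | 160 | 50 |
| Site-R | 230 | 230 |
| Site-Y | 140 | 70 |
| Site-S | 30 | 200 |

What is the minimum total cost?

50200

Cheapest first:
Site-S at 30: take all 200 person-hours → 240 still needed.
Site-Y (140): use full 70 → 170 person-hours to go.
Site-6 (160): use full 50 → 120 person-hours to go.
Site-3 (220): take the remaining 120 → done.
Site-R, Site-24: unused.
Cost = 200×30 + 70×140 + 50×160 + 120×220 = 50200.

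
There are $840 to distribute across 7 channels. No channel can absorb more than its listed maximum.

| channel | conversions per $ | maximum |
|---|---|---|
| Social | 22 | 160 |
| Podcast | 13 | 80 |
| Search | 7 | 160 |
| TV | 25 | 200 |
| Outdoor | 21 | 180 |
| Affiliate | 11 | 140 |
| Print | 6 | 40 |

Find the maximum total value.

15440

Rank by conversions per $: TV 25 > Social 22 > Outdoor 21 > Podcast 13 > Affiliate 11 > Search 7 > Print 6.
TV: +200 to 200 (cap) ; 640 left.
Social takes 160 to reach its cap of 160 ; 480 left.
Outdoor: +180 to 180 (cap) ; 300 left.
Podcast takes 80 to reach its cap of 80 ; 220 left.
Affiliate: +140 to 140 (cap) ; 80 left.
Only 80 left; Search takes them to reach 80.
Total = 22×160 + 13×80 + 7×80 + 25×200 + 21×180 + 11×140 = 15440.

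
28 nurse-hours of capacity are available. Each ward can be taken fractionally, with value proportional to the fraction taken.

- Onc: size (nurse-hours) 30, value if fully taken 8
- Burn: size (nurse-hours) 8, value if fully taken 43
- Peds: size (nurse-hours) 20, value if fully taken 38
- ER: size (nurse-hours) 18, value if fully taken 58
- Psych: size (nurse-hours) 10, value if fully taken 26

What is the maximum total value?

106.2

Rank by value-to-size ratio: Burn 43/8≈5.38, ER 58/18≈3.22, Psych 26/10≈2.6, Peds 38/20≈1.9, Onc 8/30≈0.267.
Burn: take in full, 8 nurse-hours for value 43 ; 20 left.
Take all of ER (18 nurse-hours, value 58) ; 2 nurse-hours left.
Only 2 nurse-hours remain; take 2/10 of Psych for value 26×2/10 = 5.2.
Total value = 106.2.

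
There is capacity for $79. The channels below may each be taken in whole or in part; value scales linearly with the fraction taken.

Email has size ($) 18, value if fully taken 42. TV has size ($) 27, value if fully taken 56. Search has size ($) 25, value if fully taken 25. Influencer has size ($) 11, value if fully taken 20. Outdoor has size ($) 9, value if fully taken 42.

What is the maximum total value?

174

Best value per unit of size first: Outdoor 42/9≈4.67, Email 42/18≈2.33, TV 56/27≈2.07, Influencer 20/11≈1.82, Search 25/25≈1.
Outdoor: take in full, 9 $ for value 42 — 70 left.
Email: take in full, 18 $ for value 42 — 52 left.
Take all of TV (27 $, value 56) — 25 $ left.
Take all of Influencer (11 $, value 20) — 14 $ left.
Fill the last 14 $ with part of Search: 14/25 of it earns 14.
Total value = 174.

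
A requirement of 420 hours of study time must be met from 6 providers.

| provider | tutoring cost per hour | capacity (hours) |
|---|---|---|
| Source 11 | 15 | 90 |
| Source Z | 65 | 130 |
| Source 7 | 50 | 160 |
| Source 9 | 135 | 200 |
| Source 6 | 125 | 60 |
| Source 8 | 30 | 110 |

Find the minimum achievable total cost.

16550

Use providers in increasing cost order.
Take 90 from Source 11 at 15 — need 330 more.
Take 110 from Source 8 at 30 — need 220 more.
Source 7 at 50: take all 160 hours — 60 still needed.
Source Z at 65: take 60 of its 130 — requirement met.
Source 6, Source 9: unused.
Cost = 90×15 + 110×30 + 160×50 + 60×65 = 16550.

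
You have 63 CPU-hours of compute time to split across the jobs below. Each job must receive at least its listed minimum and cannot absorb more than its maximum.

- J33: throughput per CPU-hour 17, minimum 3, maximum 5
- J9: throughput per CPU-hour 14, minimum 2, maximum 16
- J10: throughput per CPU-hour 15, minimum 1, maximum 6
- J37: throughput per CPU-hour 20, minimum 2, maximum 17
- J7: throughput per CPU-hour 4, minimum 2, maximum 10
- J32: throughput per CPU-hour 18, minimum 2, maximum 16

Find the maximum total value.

Meeting every minimum uses 3+2+1+2+2+2 = 12 CPU-hours, leaving 51.
Highest throughput per CPU-hour first: J37 20 > J32 18 > J33 17 > J10 15 > J9 14 > J7 4.
Give J37 15 more to hit its cap of 17 ; 36 left.
J32 takes 14 more to reach its cap of 16 ; 22 left.
J33: +2 to 5 (cap) ; 20 left.
J10: +5 to 6 (cap) ; 15 left.
J9: +14 to 16 (cap) ; 1 left.
Only 1 left; J7 takes them to reach 3.
Total = 17×5 + 14×16 + 15×6 + 20×17 + 4×3 + 18×16 = 1039.

1039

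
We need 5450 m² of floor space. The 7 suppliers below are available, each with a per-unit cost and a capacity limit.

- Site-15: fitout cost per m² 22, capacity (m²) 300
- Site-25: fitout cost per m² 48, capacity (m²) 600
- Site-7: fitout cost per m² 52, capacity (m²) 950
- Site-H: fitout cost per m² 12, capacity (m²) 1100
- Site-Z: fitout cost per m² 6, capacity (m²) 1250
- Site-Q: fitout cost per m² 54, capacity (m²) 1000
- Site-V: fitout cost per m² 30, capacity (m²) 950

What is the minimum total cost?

150200

Fill from the cheapest supplier first.
Site-Z (6): use full 1250 — 4200 m² to go.
Site-H (12): use full 1100 — 3100 m² to go.
Site-15 at 22: take all 300 m² — 2800 still needed.
Site-V (30): use full 950 — 1850 m² to go.
Site-25 (48): use full 600 — 1250 m² to go.
Site-7 (52): use full 950 — 300 m² to go.
Take 300 from Site-Q at 54 to finish.
Cost = 1250×6 + 1100×12 + 300×22 + 950×30 + 600×48 + 950×52 + 300×54 = 150200.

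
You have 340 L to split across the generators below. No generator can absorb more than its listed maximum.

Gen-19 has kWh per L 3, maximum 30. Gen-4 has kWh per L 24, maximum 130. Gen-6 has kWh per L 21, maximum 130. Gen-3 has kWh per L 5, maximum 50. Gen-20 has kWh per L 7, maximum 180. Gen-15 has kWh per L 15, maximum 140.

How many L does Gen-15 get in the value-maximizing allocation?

Rank by kWh per L: Gen-4 24 > Gen-6 21 > Gen-15 15 > Gen-20 7 > Gen-3 5 > Gen-19 3.
Gen-4 takes 130 to reach its cap of 130 ; 210 left.
Gen-6: +130 to 130 (cap) ; 80 left.
Only 80 left; Gen-15 takes them to reach 80.

80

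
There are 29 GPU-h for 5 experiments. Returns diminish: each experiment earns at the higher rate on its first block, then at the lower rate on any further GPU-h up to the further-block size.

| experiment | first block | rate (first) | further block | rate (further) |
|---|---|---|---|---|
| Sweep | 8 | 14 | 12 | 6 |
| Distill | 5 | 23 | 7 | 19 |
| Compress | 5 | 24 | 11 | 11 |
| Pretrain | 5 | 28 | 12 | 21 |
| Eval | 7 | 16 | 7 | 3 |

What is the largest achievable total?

665

Order all 10 blocks by rate: Pretrain/T1 28 > Compress/T1 24 > Distill/T1 23 > Pretrain/T2 21 > Distill/T2 19 > Eval/T1 16 > Sweep/T1 14 > Compress/T2 11 > Sweep/T2 6 > Eval/T2 3.
Fill Pretrain T1 block (5 at 28) ; 24 left.
Compress T1 at 24: fill all 5 ; 19 left.
Fill Distill T1 block (5 at 23) ; 14 left.
Pretrain T2 at 21: fill all 12 ; 2 left.
Distill/T2: +2 of 7 at 19; pool empty.
Total = 28×5 + 24×5 + 23×5 + 21×12 + 19×2 = 665.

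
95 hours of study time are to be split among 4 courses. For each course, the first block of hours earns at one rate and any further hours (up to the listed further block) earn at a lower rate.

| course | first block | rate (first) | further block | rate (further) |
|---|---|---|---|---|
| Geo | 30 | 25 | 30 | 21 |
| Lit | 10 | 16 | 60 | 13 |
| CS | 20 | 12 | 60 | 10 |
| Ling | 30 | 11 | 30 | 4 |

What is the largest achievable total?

1865

Treat each block as its own option and order by rate: Geo/T1 25 > Geo/T2 21 > Lit/T1 16 > Lit/T2 13 > CS/T1 12 > Ling/T1 11 > CS/T2 10 > Ling/T2 4.
Geo/T1 (25): +30 ; 65 left.
Geo/T2 (21): +30 ; 35 left.
Lit T1 at 16: fill all 10 ; 25 left.
Lit/T2: +25 of 60 at 13; pool empty.
Total = 25×30 + 21×30 + 16×10 + 13×25 = 1865.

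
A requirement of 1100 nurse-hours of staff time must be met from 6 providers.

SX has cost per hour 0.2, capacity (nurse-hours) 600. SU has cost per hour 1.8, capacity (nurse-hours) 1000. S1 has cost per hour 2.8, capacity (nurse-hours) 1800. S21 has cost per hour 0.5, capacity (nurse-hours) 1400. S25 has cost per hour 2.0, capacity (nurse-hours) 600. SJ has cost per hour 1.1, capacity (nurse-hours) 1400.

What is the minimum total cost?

370

Fill from the cheapest provider first.
Take 600 from SX at 0.2 → need 500 more.
S21 at 0.5: take 500 of its 1400 → requirement met.
SJ, SU, S25, S1: unused.
Cost = 600×0.2 + 500×0.5 = 370.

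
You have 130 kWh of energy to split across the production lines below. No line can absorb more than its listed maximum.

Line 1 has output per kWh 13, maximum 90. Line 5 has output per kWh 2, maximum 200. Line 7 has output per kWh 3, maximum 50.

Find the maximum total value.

Highest output per kWh first: Line 1 13 > Line 7 3 > Line 5 2.
Give Line 1 90 to hit its cap of 90 — 40 left.
Line 7: +40 (room for 50) → 40. Pool exhausted.
Total = 13×90 + 3×40 = 1290.

1290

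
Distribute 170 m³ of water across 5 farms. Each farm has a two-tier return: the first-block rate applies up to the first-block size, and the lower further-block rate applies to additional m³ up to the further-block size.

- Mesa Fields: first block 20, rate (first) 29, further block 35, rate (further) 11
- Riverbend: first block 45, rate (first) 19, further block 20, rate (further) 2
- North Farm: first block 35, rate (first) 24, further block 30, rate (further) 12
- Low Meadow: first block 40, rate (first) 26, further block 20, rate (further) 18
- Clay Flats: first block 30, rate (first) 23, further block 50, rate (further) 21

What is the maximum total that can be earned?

Order all 10 blocks by rate: Mesa Fields/T1 29 > Low Meadow/T1 26 > North Farm/T1 24 > Clay Flats/T1 23 > Clay Flats/T2 21 > Riverbend/T1 19 > Low Meadow/T2 18 > North Farm/T2 12 > Mesa Fields/T2 11 > Riverbend/T2 2.
Mesa Fields T1 at 29: fill all 20 — 150 left.
Low Meadow/T1 (26): +40 — 110 left.
Fill North Farm T1 block (35 at 24) — 75 left.
Fill Clay Flats T1 block (30 at 23) — 45 left.
45 remain; put them into Clay Flats T2 at 21.
Total = 29×20 + 26×40 + 24×35 + 23×30 + 21×45 = 4095.

4095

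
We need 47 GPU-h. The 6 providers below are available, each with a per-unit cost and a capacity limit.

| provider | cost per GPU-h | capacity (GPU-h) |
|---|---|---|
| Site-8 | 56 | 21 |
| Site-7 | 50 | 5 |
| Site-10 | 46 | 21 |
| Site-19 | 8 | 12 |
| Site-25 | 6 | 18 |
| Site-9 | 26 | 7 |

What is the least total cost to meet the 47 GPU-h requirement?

Use providers in increasing cost order.
Take 18 from Site-25 at 6 — need 29 more.
Take 12 from Site-19 at 8 — need 17 more.
Take 7 from Site-9 at 26 — need 10 more.
Take 10 from Site-10 at 46 to finish.
Site-7, Site-8: unused.
Cost = 18×6 + 12×8 + 7×26 + 10×46 = 846.

846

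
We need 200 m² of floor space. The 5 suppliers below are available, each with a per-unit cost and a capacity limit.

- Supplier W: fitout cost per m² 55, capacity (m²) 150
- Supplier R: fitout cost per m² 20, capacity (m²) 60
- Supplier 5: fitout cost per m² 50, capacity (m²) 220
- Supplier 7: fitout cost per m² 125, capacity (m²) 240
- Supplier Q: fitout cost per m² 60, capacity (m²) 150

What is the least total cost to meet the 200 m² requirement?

8200

Cheapest first:
Take 60 from Supplier R at 20 → need 140 more.
Supplier 5 at 50: take 140 of its 220 → requirement met.
Supplier W, Supplier Q, Supplier 7: unused.
Cost = 60×20 + 140×50 = 8200.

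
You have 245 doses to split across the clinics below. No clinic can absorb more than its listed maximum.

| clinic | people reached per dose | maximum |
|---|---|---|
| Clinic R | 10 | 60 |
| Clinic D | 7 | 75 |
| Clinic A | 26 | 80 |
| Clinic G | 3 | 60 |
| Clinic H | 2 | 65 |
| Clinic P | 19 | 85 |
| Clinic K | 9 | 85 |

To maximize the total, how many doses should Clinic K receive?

20

Highest people reached per dose first: Clinic A 26 > Clinic P 19 > Clinic R 10 > Clinic K 9 > Clinic D 7 > Clinic G 3 > Clinic H 2.
Clinic A takes 80 to reach its cap of 80 — 165 left.
Clinic P: +85 to 85 (cap) — 80 left.
Clinic R: +60 to 60 (cap) — 20 left.
Clinic K has room for 85 but only 20 remain, so it gets 20.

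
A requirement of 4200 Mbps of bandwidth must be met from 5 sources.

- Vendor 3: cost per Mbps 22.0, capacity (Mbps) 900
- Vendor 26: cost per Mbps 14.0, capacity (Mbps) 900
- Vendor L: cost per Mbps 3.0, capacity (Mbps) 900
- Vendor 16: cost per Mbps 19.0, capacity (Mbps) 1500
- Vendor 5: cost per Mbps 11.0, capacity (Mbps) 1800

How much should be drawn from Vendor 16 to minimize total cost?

Cheapest first:
Take 900 from Vendor L at 3.0 ; need 3300 more.
Vendor 5 at 11.0: take all 1800 Mbps ; 1500 still needed.
Vendor 26 at 14.0: take all 900 Mbps ; 600 still needed.
Vendor 16 (19.0): take the remaining 600 ; done.
Vendor 3: unused.

600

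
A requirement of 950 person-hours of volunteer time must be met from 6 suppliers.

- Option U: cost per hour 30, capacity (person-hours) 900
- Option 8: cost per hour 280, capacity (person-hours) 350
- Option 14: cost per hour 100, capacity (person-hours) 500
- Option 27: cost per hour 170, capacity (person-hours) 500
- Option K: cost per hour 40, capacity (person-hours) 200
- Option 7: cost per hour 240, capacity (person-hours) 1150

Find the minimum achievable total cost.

29000

Cheapest first:
Take 900 from Option U at 30 ; need 50 more.
Option K at 40: take 50 of its 200 ; requirement met.
Option 14, Option 27, Option 7, Option 8: unused.
Cost = 900×30 + 50×40 = 29000.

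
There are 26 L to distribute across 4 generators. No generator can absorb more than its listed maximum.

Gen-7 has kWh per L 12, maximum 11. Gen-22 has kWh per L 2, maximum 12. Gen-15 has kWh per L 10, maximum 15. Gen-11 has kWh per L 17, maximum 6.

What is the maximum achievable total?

Rank by kWh per L: Gen-11 17 > Gen-7 12 > Gen-15 10 > Gen-22 2.
Gen-11 takes 6 to reach its cap of 6 — 20 left.
Gen-7 takes 11 to reach its cap of 11 — 9 left.
Only 9 left; Gen-15 takes them to reach 9.
Total = 12×11 + 10×9 + 17×6 = 324.

324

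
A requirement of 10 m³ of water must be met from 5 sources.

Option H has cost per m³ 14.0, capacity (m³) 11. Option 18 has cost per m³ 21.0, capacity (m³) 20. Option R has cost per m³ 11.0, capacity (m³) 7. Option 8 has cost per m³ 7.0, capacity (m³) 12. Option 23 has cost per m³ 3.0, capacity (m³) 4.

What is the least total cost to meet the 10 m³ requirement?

Use sources in increasing cost order.
Option 23 at 3.0: take all 4 m³ → 6 still needed.
Take 6 from Option 8 at 7.0 to finish.
Option R, Option H, Option 18: unused.
Cost = 4×3.0 + 6×7.0 = 54.

54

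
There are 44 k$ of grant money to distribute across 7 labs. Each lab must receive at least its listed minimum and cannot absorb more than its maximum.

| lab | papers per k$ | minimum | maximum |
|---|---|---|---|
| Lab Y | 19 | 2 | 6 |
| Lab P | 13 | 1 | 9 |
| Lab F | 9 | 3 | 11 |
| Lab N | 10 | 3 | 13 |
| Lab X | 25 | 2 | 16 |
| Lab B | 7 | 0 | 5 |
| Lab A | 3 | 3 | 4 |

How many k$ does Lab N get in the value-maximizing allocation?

7

Meeting every minimum uses 2+1+3+3+2+0+3 = 14 k$, leaving 30.
Order the labs by papers per k$: Lab X 25 > Lab Y 19 > Lab P 13 > Lab N 10 > Lab F 9 > Lab B 7 > Lab A 3.
Lab X: +14 to 16 (cap) — 16 left.
Lab Y takes 4 more to reach its cap of 6 — 12 left.
Lab P: +8 to 9 (cap) — 4 left.
Lab N: +4 (room for 10) → 7. Pool exhausted.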